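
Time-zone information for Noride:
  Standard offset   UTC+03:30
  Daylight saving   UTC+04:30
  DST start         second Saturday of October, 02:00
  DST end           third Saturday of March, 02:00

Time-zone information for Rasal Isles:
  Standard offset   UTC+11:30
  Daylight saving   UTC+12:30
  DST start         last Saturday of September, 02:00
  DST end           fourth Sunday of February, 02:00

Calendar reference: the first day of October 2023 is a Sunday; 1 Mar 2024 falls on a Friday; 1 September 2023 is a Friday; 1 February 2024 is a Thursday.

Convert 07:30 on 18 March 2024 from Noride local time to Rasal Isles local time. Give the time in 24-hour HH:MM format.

15:30

1 October 2023 is a Sunday, so the first Saturday is October 7 and the second is October 14.
1 March 2024 is a Friday, so the first Saturday is March 2 and the third is March 16.
Daylight saving runs 14 October 2023 – 16 March 2024; 18 March 2024 is outside that window, so Noride is on standard time at UTC+03:30.
07:30 Noride − 3h30m = 04:00 UTC.
1 September 2023 is a Friday, so Saturdays fall on 2, 9, 16, 23, 30; the last is September 30.
1 February 2024 is a Thursday, so the first Sunday is February 4 and the fourth is February 25.
At the standard offset (UTC+11:30), 04:00 UTC + 11h30m = 15:30 Rasal Isles standard time.
The standard-time date in Rasal Isles, 18 March 2024, is outside the daylight-saving period (30 September 2023 – 25 February 2024), so Rasal Isles is on standard time, UTC+11:30.
04:00 UTC + 11h30m = 15:30 Rasal Isles.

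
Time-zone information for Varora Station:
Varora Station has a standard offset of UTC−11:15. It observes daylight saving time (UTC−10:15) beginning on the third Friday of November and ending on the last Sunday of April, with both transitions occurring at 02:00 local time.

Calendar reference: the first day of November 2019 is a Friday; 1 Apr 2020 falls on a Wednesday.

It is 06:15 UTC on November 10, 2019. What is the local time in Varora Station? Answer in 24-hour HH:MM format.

1 November 2019 is a Friday, so the first Friday is November 1 and the third is November 15.
1 April 2020 is a Wednesday, so Sundays fall on 5, 12, 19, 26; the last is April 26.
At the standard offset (UTC−11:15), 06:15 UTC − 11h15m = 19:00 Varora Station standard time (rolling into the previous day, 9 November 2019).
The standard-time date in Varora Station, November 9, 2019, is outside the daylight-saving period (15 November 2019 – 26 April 2020), so Varora Station is on standard time, UTC−11:15.
06:15 UTC − 11h15m = 19:00 local (rolling into the previous day, 9 November 2019).

19:00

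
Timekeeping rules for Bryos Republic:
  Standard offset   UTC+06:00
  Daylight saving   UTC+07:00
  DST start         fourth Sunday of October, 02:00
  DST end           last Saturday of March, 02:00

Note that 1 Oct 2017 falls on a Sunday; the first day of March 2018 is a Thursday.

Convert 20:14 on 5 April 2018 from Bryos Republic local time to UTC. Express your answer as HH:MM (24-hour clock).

1 October 2017 is a Sunday, so the first Sunday is October 1 and the fourth is October 22.
1 March 2018 is a Thursday, so Saturdays fall on 3, 10, 17, 24, 31; the last is March 31.
5 April 2018 does not fall between 22 October 2017 and 31 March 2018, so daylight saving is not in effect and Bryos Republic is at UTC+06:00.
20:14 local − 6h = 14:14 UTC.

14:14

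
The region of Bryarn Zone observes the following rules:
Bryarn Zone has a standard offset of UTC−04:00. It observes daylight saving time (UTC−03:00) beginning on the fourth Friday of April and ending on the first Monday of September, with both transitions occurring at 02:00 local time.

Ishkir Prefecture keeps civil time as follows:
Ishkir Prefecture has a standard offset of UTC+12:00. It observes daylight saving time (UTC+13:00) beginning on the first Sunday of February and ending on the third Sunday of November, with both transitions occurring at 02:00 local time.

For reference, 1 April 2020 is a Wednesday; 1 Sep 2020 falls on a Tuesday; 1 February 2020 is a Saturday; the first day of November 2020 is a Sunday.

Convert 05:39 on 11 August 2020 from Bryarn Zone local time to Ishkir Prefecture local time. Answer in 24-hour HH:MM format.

21:39

1 April 2020 is a Wednesday, so the first Friday is April 3 and the fourth is April 24.
1 September 2020 is a Tuesday, so the first Monday is September 7.
Daylight saving runs 24 April – 7 September; 11 August 2020 is inside that window, so Bryarn Zone is at UTC−03:00.
05:39 Bryarn Zone + 3h = 08:39 UTC.
1 February 2020 is a Saturday, so the first Sunday is February 2.
1 November 2020 is a Sunday, so the first Sunday is November 1 and the third is November 15.
At the standard offset (UTC+12:00), 08:39 UTC + 12h = 20:39 Ishkir Prefecture standard time.
Daylight saving runs 2 February – 15 November; the standard-time date in Ishkir Prefecture, 11 August 2020, is inside that window, so Ishkir Prefecture is at UTC+13:00.
08:39 UTC + 13h = 21:39 Ishkir Prefecture.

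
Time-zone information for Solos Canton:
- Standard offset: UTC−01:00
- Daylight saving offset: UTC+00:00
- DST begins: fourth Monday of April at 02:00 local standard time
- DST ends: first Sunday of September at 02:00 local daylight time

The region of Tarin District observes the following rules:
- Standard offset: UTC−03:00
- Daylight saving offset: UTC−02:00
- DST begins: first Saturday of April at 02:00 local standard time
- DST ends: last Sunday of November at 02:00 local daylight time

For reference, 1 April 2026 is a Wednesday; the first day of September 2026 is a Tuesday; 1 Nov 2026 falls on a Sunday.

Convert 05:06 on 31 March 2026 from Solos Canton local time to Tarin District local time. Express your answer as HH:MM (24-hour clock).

1 April 2026 is a Wednesday, so the first Monday is April 6 and the fourth is April 27.
1 September 2026 is a Tuesday, so the first Sunday is September 6.
31 March 2026 is outside the daylight-saving period (27 April – 6 September), so Solos Canton is on standard time, UTC−01:00.
05:06 Solos Canton + 1h = 06:06 UTC.
1 April 2026 is a Wednesday, so the first Saturday is April 4.
1 November 2026 is a Sunday, so Sundays fall on 1, 8, 15, 22, 29; the last is November 29.
At the standard offset (UTC−03:00), 06:06 UTC − 3h = 03:06 Tarin District standard time.
Daylight saving runs 4 April – 29 November; the standard-time date in Tarin District, 31 March 2026, is outside that window, so Tarin District is on standard time at UTC−03:00.
06:06 UTC − 3h = 03:06 Tarin District.

03:06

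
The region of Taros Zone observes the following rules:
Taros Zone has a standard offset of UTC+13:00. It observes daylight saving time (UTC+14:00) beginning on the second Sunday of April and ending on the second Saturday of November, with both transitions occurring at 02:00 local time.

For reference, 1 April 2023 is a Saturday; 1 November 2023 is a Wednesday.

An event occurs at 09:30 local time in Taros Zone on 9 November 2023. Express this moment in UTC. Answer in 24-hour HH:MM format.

19:30

1 April 2023 is a Saturday, so the first Sunday is April 2 and the second is April 9.
1 November 2023 is a Wednesday, so the first Saturday is November 4 and the second is November 11.
9 November 2023 falls between 9 April and 11 November, so daylight saving is in effect and Taros Zone is at UTC+14:00.
09:30 local − 14h = 19:30 UTC (rolling into the previous day, 8 November 2023).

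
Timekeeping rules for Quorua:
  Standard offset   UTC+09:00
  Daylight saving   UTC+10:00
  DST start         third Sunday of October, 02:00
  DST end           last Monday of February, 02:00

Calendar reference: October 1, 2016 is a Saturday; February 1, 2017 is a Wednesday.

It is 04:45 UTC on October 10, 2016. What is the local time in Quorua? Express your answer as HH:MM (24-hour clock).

1 October 2016 is a Saturday, so the first Sunday is October 2 and the third is October 16.
1 February 2017 is a Wednesday, so Mondays fall on 6, 13, 20, 27; the last is February 27.
At the standard offset (UTC+09:00), 04:45 UTC + 9h = 13:45 Quorua standard time.
The standard-time date in Quorua, October 10, 2016, is outside the daylight-saving period (16 October 2016 – 27 February 2017), so Quorua is on standard time, UTC+09:00.
04:45 UTC + 9h = 13:45 local.

13:45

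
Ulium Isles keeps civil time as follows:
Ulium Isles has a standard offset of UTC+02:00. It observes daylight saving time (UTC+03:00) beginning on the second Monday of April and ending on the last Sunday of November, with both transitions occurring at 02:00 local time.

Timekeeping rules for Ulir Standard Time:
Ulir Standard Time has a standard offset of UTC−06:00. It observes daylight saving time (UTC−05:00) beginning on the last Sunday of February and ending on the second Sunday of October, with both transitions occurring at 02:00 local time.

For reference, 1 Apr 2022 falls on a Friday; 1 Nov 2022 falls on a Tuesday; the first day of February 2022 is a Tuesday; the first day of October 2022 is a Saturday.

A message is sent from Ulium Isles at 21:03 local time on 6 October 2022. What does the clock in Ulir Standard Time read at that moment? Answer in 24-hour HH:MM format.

13:03

1 April 2022 is a Friday, so the first Monday is April 4 and the second is April 11.
1 November 2022 is a Tuesday, so Sundays fall on 6, 13, 20, 27; the last is November 27.
6 October 2022 lies within the daylight-saving period (11 April – 27 November), so Ulium Isles is on daylight time, UTC+03:00.
21:03 Ulium Isles − 3h = 18:03 UTC.
1 February 2022 is a Tuesday, so Sundays fall on 6, 13, 20, 27; the last is February 27.
1 October 2022 is a Saturday, so the first Sunday is October 2 and the second is October 9.
At the standard offset (UTC−06:00), 18:03 UTC − 6h = 12:03 Ulir Standard Time standard time.
The standard-time date in Ulir Standard Time, 6 October 2022, falls between 27 February and 9 October, so daylight saving is in effect and Ulir Standard Time is at UTC−05:00.
18:03 UTC − 5h = 13:03 Ulir Standard Time.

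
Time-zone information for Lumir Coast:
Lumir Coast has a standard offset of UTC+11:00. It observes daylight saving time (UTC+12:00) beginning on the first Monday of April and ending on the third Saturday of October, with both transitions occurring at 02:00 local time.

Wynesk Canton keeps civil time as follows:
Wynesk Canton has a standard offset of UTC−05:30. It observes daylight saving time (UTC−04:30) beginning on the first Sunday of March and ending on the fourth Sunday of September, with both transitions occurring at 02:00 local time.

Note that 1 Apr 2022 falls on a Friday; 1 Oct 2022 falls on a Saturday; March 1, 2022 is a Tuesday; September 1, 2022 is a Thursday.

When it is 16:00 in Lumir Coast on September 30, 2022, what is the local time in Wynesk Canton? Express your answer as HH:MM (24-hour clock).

22:30

1 April 2022 is a Friday, so the first Monday is April 4.
1 October 2022 is a Saturday, so the first Saturday is October 1 and the third is October 15.
September 30, 2022 lies within the daylight-saving period (4 April – 15 October), so Lumir Coast is on daylight time, UTC+12:00.
16:00 Lumir Coast − 12h = 04:00 UTC.
1 March 2022 is a Tuesday, so the first Sunday is March 6.
1 September 2022 is a Thursday, so the first Sunday is September 4 and the fourth is September 25.
At the standard offset (UTC−05:30), 04:00 UTC − 5h30m = 22:30 Wynesk Canton standard time (rolling into the previous day, 29 September 2022).
The standard-time date in Wynesk Canton, September 29, 2022, does not fall between 6 March and 25 September, so daylight saving is not in effect and Wynesk Canton is at UTC−05:30.
04:00 UTC − 5h30m = 22:30 Wynesk Canton (rolling into the previous day, 29 September 2022).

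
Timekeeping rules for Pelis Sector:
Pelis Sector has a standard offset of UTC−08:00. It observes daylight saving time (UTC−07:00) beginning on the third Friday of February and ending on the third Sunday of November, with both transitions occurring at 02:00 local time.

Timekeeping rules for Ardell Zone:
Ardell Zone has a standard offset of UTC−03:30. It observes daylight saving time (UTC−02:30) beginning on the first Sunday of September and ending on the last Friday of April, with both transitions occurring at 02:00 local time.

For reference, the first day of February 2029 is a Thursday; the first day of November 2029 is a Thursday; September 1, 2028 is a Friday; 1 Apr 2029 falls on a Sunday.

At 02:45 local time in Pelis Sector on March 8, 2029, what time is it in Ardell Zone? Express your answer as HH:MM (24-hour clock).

1 February 2029 is a Thursday, so the first Friday is February 2 and the third is February 16.
1 November 2029 is a Thursday, so the first Sunday is November 4 and the third is November 18.
March 8, 2029 falls between 16 February and 18 November, so daylight saving is in effect and Pelis Sector is at UTC−07:00.
02:45 Pelis Sector + 7h = 09:45 UTC.
1 September 2028 is a Friday, so the first Sunday is September 3.
1 April 2029 is a Sunday, so Fridays fall on 6, 13, 20, 27; the last is April 27.
At the standard offset (UTC−03:30), 09:45 UTC − 3h30m = 06:15 Ardell Zone standard time.
The standard-time date in Ardell Zone, March 8, 2029, lies within the daylight-saving period (3 September 2028 – 27 April 2029), so Ardell Zone is on daylight time, UTC−02:30.
09:45 UTC − 2h30m = 07:15 Ardell Zone.

07:15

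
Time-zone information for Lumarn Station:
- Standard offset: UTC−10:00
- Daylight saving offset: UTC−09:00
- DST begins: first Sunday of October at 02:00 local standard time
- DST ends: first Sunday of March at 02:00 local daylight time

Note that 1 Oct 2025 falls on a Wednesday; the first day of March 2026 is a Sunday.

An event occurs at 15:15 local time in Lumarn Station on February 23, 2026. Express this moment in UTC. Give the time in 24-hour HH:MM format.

1 October 2025 is a Wednesday, so the first Sunday is October 5.
1 March 2026 is a Sunday, so the first Sunday is March 1.
February 23, 2026 falls between 5 October 2025 and 1 March 2026, so daylight saving is in effect and Lumarn Station is at UTC−09:00.
15:15 local + 9h = 00:15 UTC (rolling into the next day, 24 February 2026).

00:15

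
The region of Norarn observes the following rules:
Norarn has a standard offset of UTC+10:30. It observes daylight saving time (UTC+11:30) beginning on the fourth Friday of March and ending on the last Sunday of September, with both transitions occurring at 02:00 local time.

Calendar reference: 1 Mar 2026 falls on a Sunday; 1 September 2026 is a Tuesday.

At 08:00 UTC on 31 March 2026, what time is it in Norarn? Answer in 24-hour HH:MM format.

19:30

1 March 2026 is a Sunday, so the first Friday is March 6 and the fourth is March 27.
1 September 2026 is a Tuesday, so Sundays fall on 6, 13, 20, 27; the last is September 27.
At the standard offset (UTC+10:30), 08:00 UTC + 10h30m = 18:30 Norarn standard time.
Daylight saving runs 27 March – 27 September; the standard-time date in Norarn, 31 March 2026, is inside that window, so Norarn is at UTC+11:30.
08:00 UTC + 11h30m = 19:30 local.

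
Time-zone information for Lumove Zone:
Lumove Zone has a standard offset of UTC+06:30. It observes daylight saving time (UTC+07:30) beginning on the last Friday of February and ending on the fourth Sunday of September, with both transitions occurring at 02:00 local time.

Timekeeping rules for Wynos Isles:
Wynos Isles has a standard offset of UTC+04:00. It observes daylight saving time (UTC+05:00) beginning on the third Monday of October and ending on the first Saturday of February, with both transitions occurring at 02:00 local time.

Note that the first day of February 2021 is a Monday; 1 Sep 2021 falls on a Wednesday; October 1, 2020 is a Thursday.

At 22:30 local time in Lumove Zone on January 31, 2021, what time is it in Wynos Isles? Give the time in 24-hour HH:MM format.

21:00

1 February 2021 is a Monday, so Fridays fall on 5, 12, 19, 26; the last is February 26.
1 September 2021 is a Wednesday, so the first Sunday is September 5 and the fourth is September 26.
January 31, 2021 is outside the daylight-saving period (26 February – 26 September), so Lumove Zone is on standard time, UTC+06:30.
22:30 Lumove Zone − 6h30m = 16:00 UTC.
1 October 2020 is a Thursday, so the first Monday is October 5 and the third is October 19.
1 February 2021 is a Monday, so the first Saturday is February 6.
At the standard offset (UTC+04:00), 16:00 UTC + 4h = 20:00 Wynos Isles standard time.
The standard-time date in Wynos Isles, January 31, 2021, lies within the daylight-saving period (19 October 2020 – 6 February 2021), so Wynos Isles is on daylight time, UTC+05:00.
16:00 UTC + 5h = 21:00 Wynos Isles.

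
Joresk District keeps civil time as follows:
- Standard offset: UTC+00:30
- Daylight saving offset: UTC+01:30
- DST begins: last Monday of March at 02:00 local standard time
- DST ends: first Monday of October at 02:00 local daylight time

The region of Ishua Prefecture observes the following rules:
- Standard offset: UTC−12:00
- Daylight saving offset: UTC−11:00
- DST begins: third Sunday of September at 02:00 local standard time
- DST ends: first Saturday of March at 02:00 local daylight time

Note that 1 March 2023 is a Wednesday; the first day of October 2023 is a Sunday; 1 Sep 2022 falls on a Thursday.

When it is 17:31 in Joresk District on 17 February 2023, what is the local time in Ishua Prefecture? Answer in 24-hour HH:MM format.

1 March 2023 is a Wednesday, so Mondays fall on 6, 13, 20, 27; the last is March 27.
1 October 2023 is a Sunday, so the first Monday is October 2.
17 February 2023 does not fall between 27 March and 2 October, so daylight saving is not in effect and Joresk District is at UTC+00:30.
17:31 Joresk District − 0h30m = 17:01 UTC.
1 September 2022 is a Thursday, so the first Sunday is September 4 and the third is September 18.
1 March 2023 is a Wednesday, so the first Saturday is March 4.
At the standard offset (UTC−12:00), 17:01 UTC − 12h = 05:01 Ishua Prefecture standard time.
The standard-time date in Ishua Prefecture, 17 February 2023, lies within the daylight-saving period (18 September 2022 – 4 March 2023), so Ishua Prefecture is on daylight time, UTC−11:00.
17:01 UTC − 11h = 06:01 Ishua Prefecture.

06:01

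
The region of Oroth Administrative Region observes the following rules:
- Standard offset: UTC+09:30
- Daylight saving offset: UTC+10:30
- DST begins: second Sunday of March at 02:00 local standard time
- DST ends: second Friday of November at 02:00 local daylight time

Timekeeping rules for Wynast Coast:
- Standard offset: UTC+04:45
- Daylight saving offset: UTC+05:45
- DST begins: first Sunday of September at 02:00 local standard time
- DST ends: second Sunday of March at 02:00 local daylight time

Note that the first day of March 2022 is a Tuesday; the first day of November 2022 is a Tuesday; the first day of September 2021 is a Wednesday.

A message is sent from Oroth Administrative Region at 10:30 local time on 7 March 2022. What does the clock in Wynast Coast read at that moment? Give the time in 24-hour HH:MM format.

06:45

1 March 2022 is a Tuesday, so the first Sunday is March 6 and the second is March 13.
1 November 2022 is a Tuesday, so the first Friday is November 4 and the second is November 11.
7 March 2022 is outside the daylight-saving period (13 March – 11 November), so Oroth Administrative Region is on standard time, UTC+09:30.
10:30 Oroth Administrative Region − 9h30m = 01:00 UTC.
1 September 2021 is a Wednesday, so the first Sunday is September 5.
1 March 2022 is a Tuesday, so the first Sunday is March 6 and the second is March 13.
At the standard offset (UTC+04:45), 01:00 UTC + 4h45m = 05:45 Wynast Coast standard time.
The standard-time date in Wynast Coast, 7 March 2022, falls between 5 September 2021 and 13 March 2022, so daylight saving is in effect and Wynast Coast is at UTC+05:45.
01:00 UTC + 5h45m = 06:45 Wynast Coast.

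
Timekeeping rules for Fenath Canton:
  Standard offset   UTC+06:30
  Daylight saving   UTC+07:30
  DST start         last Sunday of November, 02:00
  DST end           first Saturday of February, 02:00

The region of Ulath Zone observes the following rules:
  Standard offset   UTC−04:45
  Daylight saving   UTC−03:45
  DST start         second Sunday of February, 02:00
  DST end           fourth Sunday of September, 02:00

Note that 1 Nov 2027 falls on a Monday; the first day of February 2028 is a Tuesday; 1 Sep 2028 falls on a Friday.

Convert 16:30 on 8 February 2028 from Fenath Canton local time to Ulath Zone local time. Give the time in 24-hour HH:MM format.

05:15

1 November 2027 is a Monday, so Sundays fall on 7, 14, 21, 28; the last is November 28.
1 February 2028 is a Tuesday, so the first Saturday is February 5.
8 February 2028 does not fall between 28 November 2027 and 5 February 2028, so daylight saving is not in effect and Fenath Canton is at UTC+06:30.
16:30 Fenath Canton − 6h30m = 10:00 UTC.
1 February 2028 is a Tuesday, so the first Sunday is February 6 and the second is February 13.
1 September 2028 is a Friday, so the first Sunday is September 3 and the fourth is September 24.
At the standard offset (UTC−04:45), 10:00 UTC − 4h45m = 05:15 Ulath Zone standard time.
The standard-time date in Ulath Zone, 8 February 2028, is outside the daylight-saving period (13 February – 24 September), so Ulath Zone is on standard time, UTC−04:45.
10:00 UTC − 4h45m = 05:15 Ulath Zone.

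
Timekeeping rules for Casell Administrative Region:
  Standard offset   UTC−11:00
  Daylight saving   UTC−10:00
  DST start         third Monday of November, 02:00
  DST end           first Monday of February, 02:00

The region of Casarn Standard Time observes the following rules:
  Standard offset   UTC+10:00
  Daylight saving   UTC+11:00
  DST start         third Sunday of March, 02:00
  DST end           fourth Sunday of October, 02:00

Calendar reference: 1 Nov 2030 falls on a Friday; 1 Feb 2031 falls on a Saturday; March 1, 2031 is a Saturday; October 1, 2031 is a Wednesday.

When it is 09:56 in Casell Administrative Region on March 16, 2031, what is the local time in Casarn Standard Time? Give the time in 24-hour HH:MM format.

07:56

1 November 2030 is a Friday, so the first Monday is November 4 and the third is November 18.
1 February 2031 is a Saturday, so the first Monday is February 3.
March 16, 2031 does not fall between 18 November 2030 and 3 February 2031, so daylight saving is not in effect and Casell Administrative Region is at UTC−11:00.
09:56 Casell Administrative Region + 11h = 20:56 UTC.
1 March 2031 is a Saturday, so the first Sunday is March 2 and the third is March 16.
1 October 2031 is a Wednesday, so the first Sunday is October 5 and the fourth is October 26.
At the standard offset (UTC+10:00), 20:56 UTC + 10h = 06:56 Casarn Standard Time standard time (rolling into the next day, 17 March 2031).
The standard-time date in Casarn Standard Time, March 17, 2031, lies within the daylight-saving period (16 March – 26 October), so Casarn Standard Time is on daylight time, UTC+11:00.
20:56 UTC + 11h = 07:56 Casarn Standard Time (rolling into the next day, 17 March 2031).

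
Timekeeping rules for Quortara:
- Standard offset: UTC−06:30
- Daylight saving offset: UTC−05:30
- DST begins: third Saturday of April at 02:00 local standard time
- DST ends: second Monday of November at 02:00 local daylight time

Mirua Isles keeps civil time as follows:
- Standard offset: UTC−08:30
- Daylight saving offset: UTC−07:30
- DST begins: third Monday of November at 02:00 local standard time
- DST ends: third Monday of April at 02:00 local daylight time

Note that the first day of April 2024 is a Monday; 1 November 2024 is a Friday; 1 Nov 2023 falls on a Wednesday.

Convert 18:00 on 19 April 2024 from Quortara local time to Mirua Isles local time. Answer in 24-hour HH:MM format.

1 April 2024 is a Monday, so the first Saturday is April 6 and the third is April 20.
1 November 2024 is a Friday, so the first Monday is November 4 and the second is November 11.
Daylight saving runs 20 April – 11 November; 19 April 2024 is outside that window, so Quortara is on standard time at UTC−06:30.
18:00 Quortara + 6h30m = 00:30 UTC (rolling into the next day, 20 April 2024).
1 November 2023 is a Wednesday, so the first Monday is November 6 and the third is November 20.
1 April 2024 is a Monday, so the first Monday is April 1 and the third is April 15.
At the standard offset (UTC−08:30), 00:30 UTC − 8h30m = 16:00 Mirua Isles standard time (rolling into the previous day, 19 April 2024).
Daylight saving runs 20 November 2023 – 15 April 2024; the standard-time date in Mirua Isles, 19 April 2024, is outside that window, so Mirua Isles is on standard time at UTC−08:30.
00:30 UTC − 8h30m = 16:00 Mirua Isles (rolling into the previous day, 19 April 2024).

16:00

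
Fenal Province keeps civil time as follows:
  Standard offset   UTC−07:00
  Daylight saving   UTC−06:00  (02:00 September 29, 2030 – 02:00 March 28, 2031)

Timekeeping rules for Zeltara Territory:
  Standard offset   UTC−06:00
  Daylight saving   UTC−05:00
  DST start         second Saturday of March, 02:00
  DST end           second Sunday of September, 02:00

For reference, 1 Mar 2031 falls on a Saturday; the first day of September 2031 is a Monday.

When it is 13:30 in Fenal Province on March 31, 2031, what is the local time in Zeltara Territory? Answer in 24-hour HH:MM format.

March 31, 2031 does not fall between 29 September 2030 and 28 March 2031, so daylight saving is not in effect and Fenal Province is at UTC−07:00.
13:30 Fenal Province + 7h = 20:30 UTC.
1 March 2031 is a Saturday, so the first Saturday is March 1 and the second is March 8.
1 September 2031 is a Monday, so the first Sunday is September 7 and the second is September 14.
At the standard offset (UTC−06:00), 20:30 UTC − 6h = 14:30 Zeltara Territory standard time.
The standard-time date in Zeltara Territory, March 31, 2031, lies within the daylight-saving period (8 March – 14 September), so Zeltara Territory is on daylight time, UTC−05:00.
20:30 UTC − 5h = 15:30 Zeltara Territory.

15:30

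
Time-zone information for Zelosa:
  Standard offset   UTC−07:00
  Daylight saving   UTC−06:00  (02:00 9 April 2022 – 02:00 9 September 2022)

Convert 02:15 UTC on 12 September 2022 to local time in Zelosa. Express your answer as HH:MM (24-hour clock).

19:15

At the standard offset (UTC−07:00), 02:15 UTC − 7h = 19:15 Zelosa standard time (rolling into the previous day, 11 September 2022).
The standard-time date in Zelosa, 11 September 2022, does not fall between 9 April and 9 September, so daylight saving is not in effect and Zelosa is at UTC−07:00.
02:15 UTC − 7h = 19:15 local (rolling into the previous day, 11 September 2022).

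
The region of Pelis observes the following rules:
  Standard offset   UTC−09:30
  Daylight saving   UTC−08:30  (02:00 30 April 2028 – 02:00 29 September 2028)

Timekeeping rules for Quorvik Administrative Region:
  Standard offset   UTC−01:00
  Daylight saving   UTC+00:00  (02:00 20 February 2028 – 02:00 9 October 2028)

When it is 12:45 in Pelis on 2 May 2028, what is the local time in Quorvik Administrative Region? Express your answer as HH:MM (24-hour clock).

2 May 2028 lies within the daylight-saving period (30 April – 29 September), so Pelis is on daylight time, UTC−08:30.
12:45 Pelis + 8h30m = 21:15 UTC.
At the standard offset (UTC−01:00), 21:15 UTC − 1h = 20:15 Quorvik Administrative Region standard time.
Daylight saving runs 20 February – 9 October; the standard-time date in Quorvik Administrative Region, 2 May 2028, is inside that window, so Quorvik Administrative Region is at UTC+00:00.
21:15 UTC + 0h = 21:15 Quorvik Administrative Region.

21:15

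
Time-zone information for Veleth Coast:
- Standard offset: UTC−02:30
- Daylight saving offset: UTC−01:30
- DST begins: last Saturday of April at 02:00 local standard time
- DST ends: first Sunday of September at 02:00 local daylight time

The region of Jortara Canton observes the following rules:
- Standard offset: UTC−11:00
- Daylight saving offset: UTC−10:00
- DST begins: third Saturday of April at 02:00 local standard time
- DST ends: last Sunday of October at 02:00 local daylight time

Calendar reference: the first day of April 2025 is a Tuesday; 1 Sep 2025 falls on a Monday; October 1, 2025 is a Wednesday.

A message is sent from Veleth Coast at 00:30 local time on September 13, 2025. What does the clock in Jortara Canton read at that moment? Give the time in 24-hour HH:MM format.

17:00

1 April 2025 is a Tuesday, so Saturdays fall on 5, 12, 19, 26; the last is April 26.
1 September 2025 is a Monday, so the first Sunday is September 7.
Daylight saving runs 26 April – 7 September; September 13, 2025 is outside that window, so Veleth Coast is on standard time at UTC−02:30.
00:30 Veleth Coast + 2h30m = 03:00 UTC.
1 April 2025 is a Tuesday, so the first Saturday is April 5 and the third is April 19.
1 October 2025 is a Wednesday, so Sundays fall on 5, 12, 19, 26; the last is October 26.
At the standard offset (UTC−11:00), 03:00 UTC − 11h = 16:00 Jortara Canton standard time (rolling into the previous day, 12 September 2025).
The standard-time date in Jortara Canton, September 12, 2025, falls between 19 April and 26 October, so daylight saving is in effect and Jortara Canton is at UTC−10:00.
03:00 UTC − 10h = 17:00 Jortara Canton (rolling into the previous day, 12 September 2025).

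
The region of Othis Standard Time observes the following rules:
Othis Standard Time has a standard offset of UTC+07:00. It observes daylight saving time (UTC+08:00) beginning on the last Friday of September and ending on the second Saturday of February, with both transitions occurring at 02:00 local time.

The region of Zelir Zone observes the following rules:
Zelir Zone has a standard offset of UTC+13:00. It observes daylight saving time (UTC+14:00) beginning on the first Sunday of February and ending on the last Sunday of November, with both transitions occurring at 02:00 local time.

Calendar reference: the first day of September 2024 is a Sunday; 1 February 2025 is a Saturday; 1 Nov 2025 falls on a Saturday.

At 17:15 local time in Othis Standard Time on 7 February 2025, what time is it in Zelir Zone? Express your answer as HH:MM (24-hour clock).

23:15

1 September 2024 is a Sunday, so Fridays fall on 6, 13, 20, 27; the last is September 27.
1 February 2025 is a Saturday, so the first Saturday is February 1 and the second is February 8.
7 February 2025 lies within the daylight-saving period (27 September 2024 – 8 February 2025), so Othis Standard Time is on daylight time, UTC+08:00.
17:15 Othis Standard Time − 8h = 09:15 UTC.
1 February 2025 is a Saturday, so the first Sunday is February 2.
1 November 2025 is a Saturday, so Sundays fall on 2, 9, 16, 23, 30; the last is November 30.
At the standard offset (UTC+13:00), 09:15 UTC + 13h = 22:15 Zelir Zone standard time.
The standard-time date in Zelir Zone, 7 February 2025, lies within the daylight-saving period (2 February – 30 November), so Zelir Zone is on daylight time, UTC+14:00.
09:15 UTC + 14h = 23:15 Zelir Zone.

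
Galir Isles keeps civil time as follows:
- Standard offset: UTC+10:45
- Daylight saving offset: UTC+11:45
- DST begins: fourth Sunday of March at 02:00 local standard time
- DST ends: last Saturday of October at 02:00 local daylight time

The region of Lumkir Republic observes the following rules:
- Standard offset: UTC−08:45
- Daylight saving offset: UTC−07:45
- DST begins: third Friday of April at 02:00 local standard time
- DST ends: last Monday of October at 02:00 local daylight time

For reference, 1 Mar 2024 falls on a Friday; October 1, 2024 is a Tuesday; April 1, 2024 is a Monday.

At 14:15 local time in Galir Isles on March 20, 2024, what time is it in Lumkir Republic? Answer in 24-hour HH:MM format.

18:45

1 March 2024 is a Friday, so the first Sunday is March 3 and the fourth is March 24.
1 October 2024 is a Tuesday, so Saturdays fall on 5, 12, 19, 26; the last is October 26.
Daylight saving runs 24 March – 26 October; March 20, 2024 is outside that window, so Galir Isles is on standard time at UTC+10:45.
14:15 Galir Isles − 10h45m = 03:30 UTC.
1 April 2024 is a Monday, so the first Friday is April 5 and the third is April 19.
1 October 2024 is a Tuesday, so Mondays fall on 7, 14, 21, 28; the last is October 28.
At the standard offset (UTC−08:45), 03:30 UTC − 8h45m = 18:45 Lumkir Republic standard time (rolling into the previous day, 19 March 2024).
Daylight saving runs 19 April – 28 October; the standard-time date in Lumkir Republic, March 19, 2024, is outside that window, so Lumkir Republic is on standard time at UTC−08:45.
03:30 UTC − 8h45m = 18:45 Lumkir Republic (rolling into the previous day, 19 March 2024).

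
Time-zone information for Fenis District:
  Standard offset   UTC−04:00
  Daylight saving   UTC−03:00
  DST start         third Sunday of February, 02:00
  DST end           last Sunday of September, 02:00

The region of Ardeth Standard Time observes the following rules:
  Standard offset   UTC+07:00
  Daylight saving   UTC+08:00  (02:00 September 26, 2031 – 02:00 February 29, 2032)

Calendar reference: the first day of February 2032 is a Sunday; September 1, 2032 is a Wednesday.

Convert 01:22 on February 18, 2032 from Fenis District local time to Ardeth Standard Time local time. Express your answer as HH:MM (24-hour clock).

12:22

1 February 2032 is a Sunday, so the first Sunday is February 1 and the third is February 15.
1 September 2032 is a Wednesday, so Sundays fall on 5, 12, 19, 26; the last is September 26.
February 18, 2032 lies within the daylight-saving period (15 February – 26 September), so Fenis District is on daylight time, UTC−03:00.
01:22 Fenis District + 3h = 04:22 UTC.
At the standard offset (UTC+07:00), 04:22 UTC + 7h = 11:22 Ardeth Standard Time standard time.
Daylight saving runs 26 September 2031 – 29 February 2032; the standard-time date in Ardeth Standard Time, February 18, 2032, is inside that window, so Ardeth Standard Time is at UTC+08:00.
04:22 UTC + 8h = 12:22 Ardeth Standard Time.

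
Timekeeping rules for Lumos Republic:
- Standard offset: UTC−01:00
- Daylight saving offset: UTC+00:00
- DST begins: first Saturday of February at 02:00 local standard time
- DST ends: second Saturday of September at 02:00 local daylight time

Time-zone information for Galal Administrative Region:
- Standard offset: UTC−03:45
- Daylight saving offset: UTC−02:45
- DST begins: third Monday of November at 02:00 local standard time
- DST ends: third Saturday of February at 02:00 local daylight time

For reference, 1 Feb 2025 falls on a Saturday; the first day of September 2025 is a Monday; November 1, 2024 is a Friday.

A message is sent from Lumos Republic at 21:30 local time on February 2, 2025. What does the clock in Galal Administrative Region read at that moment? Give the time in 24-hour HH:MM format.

1 February 2025 is a Saturday, so the first Saturday is February 1.
1 September 2025 is a Monday, so the first Saturday is September 6 and the second is September 13.
February 2, 2025 lies within the daylight-saving period (1 February – 13 September), so Lumos Republic is on daylight time, UTC+00:00.
21:30 Lumos Republic − 0h = 21:30 UTC.
1 November 2024 is a Friday, so the first Monday is November 4 and the third is November 18.
1 February 2025 is a Saturday, so the first Saturday is February 1 and the third is February 15.
At the standard offset (UTC−03:45), 21:30 UTC − 3h45m = 17:45 Galal Administrative Region standard time.
Daylight saving runs 18 November 2024 – 15 February 2025; the standard-time date in Galal Administrative Region, February 2, 2025, is inside that window, so Galal Administrative Region is at UTC−02:45.
21:30 UTC − 2h45m = 18:45 Galal Administrative Region.

18:45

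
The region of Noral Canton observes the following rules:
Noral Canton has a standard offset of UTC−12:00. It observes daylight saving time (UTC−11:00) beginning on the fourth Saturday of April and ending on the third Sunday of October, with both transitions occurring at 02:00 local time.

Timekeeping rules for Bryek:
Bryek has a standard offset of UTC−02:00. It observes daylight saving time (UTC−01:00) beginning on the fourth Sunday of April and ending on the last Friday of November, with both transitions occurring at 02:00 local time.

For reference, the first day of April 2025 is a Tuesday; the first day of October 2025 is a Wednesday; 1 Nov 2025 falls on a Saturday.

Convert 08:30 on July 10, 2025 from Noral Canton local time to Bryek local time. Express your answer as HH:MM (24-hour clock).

18:30

1 April 2025 is a Tuesday, so the first Saturday is April 5 and the fourth is April 26.
1 October 2025 is a Wednesday, so the first Sunday is October 5 and the third is October 19.
July 10, 2025 falls between 26 April and 19 October, so daylight saving is in effect and Noral Canton is at UTC−11:00.
08:30 Noral Canton + 11h = 19:30 UTC.
1 April 2025 is a Tuesday, so the first Sunday is April 6 and the fourth is April 27.
1 November 2025 is a Saturday, so Fridays fall on 7, 14, 21, 28; the last is November 28.
At the standard offset (UTC−02:00), 19:30 UTC − 2h = 17:30 Bryek standard time.
The standard-time date in Bryek, July 10, 2025, lies within the daylight-saving period (27 April – 28 November), so Bryek is on daylight time, UTC−01:00.
19:30 UTC − 1h = 18:30 Bryek.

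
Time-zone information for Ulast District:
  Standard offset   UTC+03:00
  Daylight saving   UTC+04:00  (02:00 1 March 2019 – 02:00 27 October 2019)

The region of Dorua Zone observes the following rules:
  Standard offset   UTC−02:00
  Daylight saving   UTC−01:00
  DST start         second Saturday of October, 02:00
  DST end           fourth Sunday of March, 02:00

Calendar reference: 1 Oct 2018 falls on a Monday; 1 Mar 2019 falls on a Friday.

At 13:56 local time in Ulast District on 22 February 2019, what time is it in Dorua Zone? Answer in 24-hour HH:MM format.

Daylight saving runs 1 March – 27 October; 22 February 2019 is outside that window, so Ulast District is on standard time at UTC+03:00.
13:56 Ulast District − 3h = 10:56 UTC.
1 October 2018 is a Monday, so the first Saturday is October 6 and the second is October 13.
1 March 2019 is a Friday, so the first Sunday is March 3 and the fourth is March 24.
At the standard offset (UTC−02:00), 10:56 UTC − 2h = 08:56 Dorua Zone standard time.
The standard-time date in Dorua Zone, 22 February 2019, falls between 13 October 2018 and 24 March 2019, so daylight saving is in effect and Dorua Zone is at UTC−01:00.
10:56 UTC − 1h = 09:56 Dorua Zone.

09:56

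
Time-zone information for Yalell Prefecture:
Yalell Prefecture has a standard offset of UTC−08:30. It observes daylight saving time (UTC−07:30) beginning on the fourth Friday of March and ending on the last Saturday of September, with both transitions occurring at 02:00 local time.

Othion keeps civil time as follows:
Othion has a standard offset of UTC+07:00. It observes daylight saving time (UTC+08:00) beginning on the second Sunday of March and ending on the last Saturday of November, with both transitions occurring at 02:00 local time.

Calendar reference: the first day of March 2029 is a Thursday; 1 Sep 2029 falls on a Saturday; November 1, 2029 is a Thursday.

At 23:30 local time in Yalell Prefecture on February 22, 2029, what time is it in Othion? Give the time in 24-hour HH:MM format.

15:00

1 March 2029 is a Thursday, so the first Friday is March 2 and the fourth is March 23.
1 September 2029 is a Saturday, so Saturdays fall on 1, 8, 15, 22, 29; the last is September 29.
February 22, 2029 does not fall between 23 March and 29 September, so daylight saving is not in effect and Yalell Prefecture is at UTC−08:30.
23:30 Yalell Prefecture + 8h30m = 08:00 UTC (rolling into the next day, 23 February 2029).
1 March 2029 is a Thursday, so the first Sunday is March 4 and the second is March 11.
1 November 2029 is a Thursday, so Saturdays fall on 3, 10, 17, 24; the last is November 24.
At the standard offset (UTC+07:00), 08:00 UTC + 7h = 15:00 Othion standard time.
The standard-time date in Othion, February 23, 2029, does not fall between 11 March and 24 November, so daylight saving is not in effect and Othion is at UTC+07:00.
08:00 UTC + 7h = 15:00 Othion.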